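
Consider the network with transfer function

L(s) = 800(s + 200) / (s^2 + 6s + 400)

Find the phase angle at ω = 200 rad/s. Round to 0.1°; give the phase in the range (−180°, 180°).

At s = jω = j200:
zero (s+200): 200 + j200 → |·| = √(200²+200²) = √80000 ≈ 282.84, ∠ = arctan(200/200) ≈ 45.00°
quadratic: (j200)² + 6·j200 + 400 = -39600 + j1200 → |·| ≈ 39618, ∠ ≈ 178.26°
∠L = 45.00° − 178.26° = -133.26°

-133.3°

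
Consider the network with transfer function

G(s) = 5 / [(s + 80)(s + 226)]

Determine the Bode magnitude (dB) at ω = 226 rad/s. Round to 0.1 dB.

At s = jω = j226:
pole (s+80): 80 + j226 → |·| = √(80²+226²) = √57476 ≈ 239.74, ∠ = arctan(226/80) ≈ 70.51°
pole (s+226): 226 + j226 → |·| = √(226²+226²) = √102152 ≈ 319.61, ∠ = arctan(226/226) ≈ 45.00°
|G| = 5 / 76623 ≈ 6.5255e-05
Gain = 20 log₁₀(6.5255e-05) ≈ -83.71 dB

-83.7 dB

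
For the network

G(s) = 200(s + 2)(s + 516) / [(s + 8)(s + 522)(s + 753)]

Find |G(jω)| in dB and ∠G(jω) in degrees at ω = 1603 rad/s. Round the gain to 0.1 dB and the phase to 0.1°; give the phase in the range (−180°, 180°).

At s = jω = j1603:
zero (s+2): 2 + j1603 → |·| = √(2²+1603²) = √2569613 ≈ 1603, ∠ = arctan(1603/2) ≈ 89.93°
zero (s+516): 516 + j1603 → |·| = √(516²+1603²) = √2835865 ≈ 1684, ∠ = arctan(1603/516) ≈ 72.16°
pole (s+8): 8 + j1603 → |·| = √(8²+1603²) = √2569673 ≈ 1603, ∠ = arctan(1603/8) ≈ 89.71°
pole (s+522): 522 + j1603 → |·| = √(522²+1603²) = √2842093 ≈ 1685.9, ∠ = arctan(1603/522) ≈ 71.96°
pole (s+753): 753 + j1603 → |·| = √(753²+1603²) = √3136618 ≈ 1771, ∠ = arctan(1603/753) ≈ 64.84°
|G| = 200 · 2.6995e+06 / 4.7861e+09 ≈ 0.11281
Gain = 20 log₁₀(0.11281) ≈ -18.95 dB
∠G = 162.09° − 226.51° = -64.42°

-19.0 dB, -64.4°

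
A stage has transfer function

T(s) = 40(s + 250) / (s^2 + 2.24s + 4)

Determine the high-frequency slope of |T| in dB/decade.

-20 dB/decade

Each pole contributes −20 dB/decade at high frequency; each zero contributes +20 dB/decade.
Net: 1 zero(s) − 2 pole(s) → -20 dB/decade.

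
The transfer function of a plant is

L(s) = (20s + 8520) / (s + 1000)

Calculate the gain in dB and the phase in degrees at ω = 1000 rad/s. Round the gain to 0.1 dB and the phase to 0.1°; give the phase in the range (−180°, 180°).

23.7 dB, 21.9°

Substitute s = j1000:
Numerator: 20(j1000) + 8520 = 8520 + j20000
Denominator: (j1000) + 1000 = 1000 + j1000
|N| = √(8520² + 20000²) ≈ 21739, ∠N ≈ 66.93°
|D| = √(1000² + 1000²) ≈ 1414.2, ∠D ≈ 45.00°
|L| = 21739 / 1414.2 ≈ 15.372
Gain = 20 log₁₀(15.372) ≈ 23.73 dB
∠L = 66.93° − 45.00° = 21.93°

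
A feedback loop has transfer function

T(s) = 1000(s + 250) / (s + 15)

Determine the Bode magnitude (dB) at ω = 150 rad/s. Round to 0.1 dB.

65.7 dB

At s = jω = j150:
zero (s+250): 250 + j150 → |·| = √(250²+150²) = √85000 ≈ 291.55, ∠ = arctan(150/250) ≈ 30.96°
pole (s+15): 15 + j150 → |·| = √(15²+150²) = √22725 ≈ 150.75, ∠ = arctan(150/15) ≈ 84.29°
|T| = 1000 · 291.55 / 150.75 ≈ 1934
Gain = 20 log₁₀(1934) ≈ 65.73 dB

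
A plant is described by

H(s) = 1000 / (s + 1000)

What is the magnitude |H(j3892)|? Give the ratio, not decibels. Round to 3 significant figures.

0.249

Substitute s = j3892:
Numerator: 1000 = 1000 + j0
Denominator: (j3892) + 1000 = 1000 + j3892
|N| = √(1000² + 0²) ≈ 1000, ∠N ≈ 0.00°
|D| = √(1000² + 3892²) ≈ 4018.4, ∠D ≈ 75.59°
|H| = 1000 / 4018.4 ≈ 0.24886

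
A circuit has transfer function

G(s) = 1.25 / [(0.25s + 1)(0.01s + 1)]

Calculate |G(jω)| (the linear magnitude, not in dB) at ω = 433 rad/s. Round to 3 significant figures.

0.00260

At ω = 433 rad/s:
pole (1 + j433·0.25) = 1 + j108.25 → |·| ≈ 108.25, ∠ ≈ 89.47°
pole (1 + j433·0.01) = 1 + j4.33 → |·| ≈ 4.444, ∠ ≈ 77.00°
|G| = 1.25 · 1 / (108.25 · 4.444) ≈ 0.0025984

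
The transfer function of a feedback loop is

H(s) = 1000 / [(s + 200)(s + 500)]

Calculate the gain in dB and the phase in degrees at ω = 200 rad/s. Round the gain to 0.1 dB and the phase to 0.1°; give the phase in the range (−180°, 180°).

At s = jω = j200:
pole (s+200): 200 + j200 → |·| = √(200²+200²) = √80000 ≈ 282.84, ∠ = arctan(200/200) ≈ 45.00°
pole (s+500): 500 + j200 → |·| = √(500²+200²) = √290000 ≈ 538.52, ∠ = arctan(200/500) ≈ 21.80°
|H| = 1000 / 1.5231e+05 ≈ 0.0065656
Gain = 20 log₁₀(0.0065656) ≈ -43.65 dB
∠H = 0.00° − 66.80° = -66.80°

-43.7 dB, -66.8°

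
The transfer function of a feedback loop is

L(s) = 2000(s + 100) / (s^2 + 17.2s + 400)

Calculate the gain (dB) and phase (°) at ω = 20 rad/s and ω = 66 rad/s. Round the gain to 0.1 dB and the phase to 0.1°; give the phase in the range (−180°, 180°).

ω = 20: 55.5 dB, -78.7°; ω = 66: 35.3 dB, -130.6°

At s = jω = j20:
zero (s+100): 100 + j20 → |·| = √(100²+20²) = √10400 ≈ 101.98, ∠ = arctan(20/100) ≈ 11.31°
quadratic: (j20)² + 17.2·j20 + 400 = 0 + j344 → |·| ≈ 344, ∠ ≈ 90.00°
|L| = 2000 · 101.98 / 344 ≈ 592.91
Gain = 20 log₁₀(592.91) ≈ 55.46 dB
∠L = 11.31° − 90.00° = -78.69°

At s = jω = j66:
zero (s+100): 100 + j66 → |·| = √(100²+66²) = √14356 ≈ 119.82, ∠ = arctan(66/100) ≈ 33.42°
quadratic: (j66)² + 17.2·j66 + 400 = -3956 + j1135.2 → |·| ≈ 4115.7, ∠ ≈ 163.99°
|L| = 2000 · 119.82 / 4115.7 ≈ 58.226
Gain = 20 log₁₀(58.226) ≈ 35.30 dB
∠L = 33.42° − 163.99° = -130.57°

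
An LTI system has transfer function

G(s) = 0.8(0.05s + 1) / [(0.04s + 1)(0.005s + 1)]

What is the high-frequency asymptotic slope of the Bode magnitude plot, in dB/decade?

-20 dB/decade

Each pole contributes −20 dB/decade at high frequency; each zero contributes +20 dB/decade.
Net: 1 zero(s) − 2 pole(s) → -20 dB/decade.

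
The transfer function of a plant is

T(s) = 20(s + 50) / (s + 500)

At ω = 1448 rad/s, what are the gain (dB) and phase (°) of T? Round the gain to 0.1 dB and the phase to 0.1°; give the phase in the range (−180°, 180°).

25.5 dB, 17.1°

At s = jω = j1448:
zero (s+50): 50 + j1448 → |·| = √(50²+1448²) = √2099204 ≈ 1448.9, ∠ = arctan(1448/50) ≈ 88.02°
pole (s+500): 500 + j1448 → |·| = √(500²+1448²) = √2346704 ≈ 1531.9, ∠ = arctan(1448/500) ≈ 70.95°
|T| = 20 · 1448.9 / 1531.9 ≈ 18.916
Gain = 20 log₁₀(18.916) ≈ 25.54 dB
∠T = 88.02° − 70.95° = 17.07°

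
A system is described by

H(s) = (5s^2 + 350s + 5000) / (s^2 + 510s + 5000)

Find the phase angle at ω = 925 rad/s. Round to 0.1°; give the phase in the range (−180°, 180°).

Substitute s = j925:
Numerator: 5(j925)^2 + 350(j925) + 5000 = -4273125 + j323750
Denominator: (j925)^2 + 510(j925) + 5000 = -850625 + j471750
|N| = √(4273125² + 323750²) ≈ 4.2854e+06, ∠N ≈ 175.67°
|D| = √(850625² + 471750²) ≈ 9.7268e+05, ∠D ≈ 150.99°
∠H = 175.67° − 150.99° = 24.68°

24.7°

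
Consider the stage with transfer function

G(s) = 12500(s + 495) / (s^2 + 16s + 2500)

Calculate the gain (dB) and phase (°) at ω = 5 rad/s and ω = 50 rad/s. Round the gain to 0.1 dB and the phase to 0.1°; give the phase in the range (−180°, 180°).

ω = 5: 68.0 dB, -1.3°; ω = 50: 77.8 dB, -84.2°

At s = jω = j5:
zero (s+495): 495 + j5 → |·| = √(495²+5²) = √245050 ≈ 495.03, ∠ = arctan(5/495) ≈ 0.58°
quadratic: (j5)² + 16·j5 + 2500 = 2475 + j80 → |·| ≈ 2476.3, ∠ ≈ 1.85°
|G| = 12500 · 495.03 / 2476.3 ≈ 2498.8
Gain = 20 log₁₀(2498.8) ≈ 67.95 dB
∠G = 0.58° − 1.85° = -1.27°

At s = jω = j50:
zero (s+495): 495 + j50 → |·| = √(495²+50²) = √247525 ≈ 497.52, ∠ = arctan(50/495) ≈ 5.77°
quadratic: (j50)² + 16·j50 + 2500 = 0 + j800 → |·| ≈ 800, ∠ ≈ 90.00°
|G| = 12500 · 497.52 / 800 ≈ 7773.8
Gain = 20 log₁₀(7773.8) ≈ 77.81 dB
∠G = 5.77° − 90.00° = -84.23°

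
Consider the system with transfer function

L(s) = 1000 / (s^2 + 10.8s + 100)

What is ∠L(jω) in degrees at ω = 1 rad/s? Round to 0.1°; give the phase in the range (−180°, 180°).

At s = jω = j1:
quadratic: (j1)² + 10.8·j1 + 100 = 99 + j10.8 → |·| ≈ 99.587, ∠ ≈ 6.23°
∠L = 0.00° − 6.23° = -6.23°

-6.2°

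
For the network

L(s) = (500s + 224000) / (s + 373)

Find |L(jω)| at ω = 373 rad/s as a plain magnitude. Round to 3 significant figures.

Substitute s = j373:
Numerator: 500(j373) + 224000 = 224000 + j186500
Denominator: (j373) + 373 = 373 + j373
|N| = √(224000² + 186500²) ≈ 2.9148e+05, ∠N ≈ 39.78°
|D| = √(373² + 373²) ≈ 527.5, ∠D ≈ 45.00°
|L| = 2.9148e+05 / 527.5 ≈ 552.57

553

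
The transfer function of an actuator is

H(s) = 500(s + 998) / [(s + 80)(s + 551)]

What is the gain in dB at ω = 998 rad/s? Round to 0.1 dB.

-4.2 dB

At s = jω = j998:
zero (s+998): 998 + j998 → |·| = √(998²+998²) = √1992008 ≈ 1411.4, ∠ = arctan(998/998) ≈ 45.00°
pole (s+80): 80 + j998 → |·| = √(80²+998²) = √1002404 ≈ 1001.2, ∠ = arctan(998/80) ≈ 85.42°
pole (s+551): 551 + j998 → |·| = √(551²+998²) = √1299605 ≈ 1140, ∠ = arctan(998/551) ≈ 61.10°
|H| = 500 · 1411.4 / 1.1414e+06 ≈ 0.61828
Gain = 20 log₁₀(0.61828) ≈ -4.18 dB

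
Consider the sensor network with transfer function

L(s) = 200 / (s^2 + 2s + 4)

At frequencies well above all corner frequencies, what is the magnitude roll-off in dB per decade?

Each pole contributes −20 dB/decade at high frequency; each zero contributes +20 dB/decade.
Net: 0 zero(s) − 2 pole(s) → -40 dB/decade.

-40 dB/decade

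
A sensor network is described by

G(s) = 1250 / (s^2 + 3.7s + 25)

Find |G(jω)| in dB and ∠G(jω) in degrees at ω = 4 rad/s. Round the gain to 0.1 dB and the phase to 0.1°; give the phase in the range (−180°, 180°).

37.2 dB, -58.7°

At s = jω = j4:
quadratic: (j4)² + 3.7·j4 + 25 = 9 + j14.8 → |·| ≈ 17.322, ∠ ≈ 58.70°
|G| = 1250 / 17.322 ≈ 72.163
Gain = 20 log₁₀(72.163) ≈ 37.17 dB
∠G = 0.00° − 58.70° = -58.70°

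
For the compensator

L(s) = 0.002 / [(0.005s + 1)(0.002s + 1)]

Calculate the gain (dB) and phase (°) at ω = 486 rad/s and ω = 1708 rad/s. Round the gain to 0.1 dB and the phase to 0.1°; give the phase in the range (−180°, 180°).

ω = 486: -65.3 dB, -111.8°; ω = 1708: -83.7 dB, -157.0°

At ω = 486 rad/s:
pole (1 + j486·0.005) = 1 + j2.43 → |·| ≈ 2.6277, ∠ ≈ 67.63°
pole (1 + j486·0.002) = 1 + j0.972 → |·| ≈ 1.3946, ∠ ≈ 44.19°
|L| = 0.002 · 1 / (2.6277 · 1.3946) ≈ 0.00054576
Gain = 20 log₁₀(0.00054576) ≈ -65.26 dB
∠L = (0°) − (67.63° + 44.19°) = -111.82°

At ω = 1708 rad/s:
pole (1 + j1708·0.005) = 1 + j8.54 → |·| ≈ 8.5983, ∠ ≈ 83.32°
pole (1 + j1708·0.002) = 1 + j3.416 → |·| ≈ 3.5594, ∠ ≈ 73.68°
|L| = 0.002 · 1 / (8.5983 · 3.5594) ≈ 6.5349e-05
Gain = 20 log₁₀(6.5349e-05) ≈ -83.70 dB
∠L = (0°) − (83.32° + 73.68°) = -157.00°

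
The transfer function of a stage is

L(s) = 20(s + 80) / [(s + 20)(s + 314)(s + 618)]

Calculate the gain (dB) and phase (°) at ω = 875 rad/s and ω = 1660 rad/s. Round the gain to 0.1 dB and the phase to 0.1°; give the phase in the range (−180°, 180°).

At s = jω = j875:
zero (s+80): 80 + j875 → |·| = √(80²+875²) = √772025 ≈ 878.65, ∠ = arctan(875/80) ≈ 84.78°
pole (s+20): 20 + j875 → |·| = √(20²+875²) = √766025 ≈ 875.23, ∠ = arctan(875/20) ≈ 88.69°
pole (s+314): 314 + j875 → |·| = √(314²+875²) = √864221 ≈ 929.63, ∠ = arctan(875/314) ≈ 70.26°
pole (s+618): 618 + j875 → |·| = √(618²+875²) = √1147549 ≈ 1071.2, ∠ = arctan(875/618) ≈ 54.77°
|L| = 20 · 878.65 / 8.7157e+08 ≈ 2.0162e-05
Gain = 20 log₁₀(2.0162e-05) ≈ -93.91 dB
∠L = 84.78° − 213.72° = -128.94°

At s = jω = j1660:
zero (s+80): 80 + j1660 → |·| = √(80²+1660²) = √2762000 ≈ 1661.9, ∠ = arctan(1660/80) ≈ 87.24°
pole (s+20): 20 + j1660 → |·| = √(20²+1660²) = √2756000 ≈ 1660.1, ∠ = arctan(1660/20) ≈ 89.31°
pole (s+314): 314 + j1660 → |·| = √(314²+1660²) = √2854196 ≈ 1689.4, ∠ = arctan(1660/314) ≈ 79.29°
pole (s+618): 618 + j1660 → |·| = √(618²+1660²) = √3137524 ≈ 1771.3, ∠ = arctan(1660/618) ≈ 69.58°
|L| = 20 · 1661.9 / 4.9677e+09 ≈ 6.6908e-06
Gain = 20 log₁₀(6.6908e-06) ≈ -103.49 dB
∠L = 87.24° − 238.18° = -150.94°

ω = 875: -93.9 dB, -128.9°; ω = 1660: -103.5 dB, -150.9°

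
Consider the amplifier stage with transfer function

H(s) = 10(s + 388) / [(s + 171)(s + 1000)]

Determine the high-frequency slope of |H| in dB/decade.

Each pole contributes −20 dB/decade at high frequency; each zero contributes +20 dB/decade.
Net: 1 zero(s) − 2 pole(s) → -20 dB/decade.

-20 dB/decade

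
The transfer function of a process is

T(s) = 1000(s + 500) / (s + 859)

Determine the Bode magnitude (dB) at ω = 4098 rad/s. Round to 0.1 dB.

59.9 dB

At s = jω = j4098:
zero (s+500): 500 + j4098 → |·| = √(500²+4098²) = √17043604 ≈ 4128.4, ∠ = arctan(4098/500) ≈ 83.04°
pole (s+859): 859 + j4098 → |·| = √(859²+4098²) = √17531485 ≈ 4187.1, ∠ = arctan(4098/859) ≈ 78.16°
|T| = 1000 · 4128.4 / 4187.1 ≈ 985.98
Gain = 20 log₁₀(985.98) ≈ 59.88 dB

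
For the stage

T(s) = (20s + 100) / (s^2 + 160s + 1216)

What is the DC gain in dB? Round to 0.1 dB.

-21.7 dB

T(0) = 100 / 1216 ≈ 0.082237
20 log₁₀(0.082237) ≈ -21.70 dB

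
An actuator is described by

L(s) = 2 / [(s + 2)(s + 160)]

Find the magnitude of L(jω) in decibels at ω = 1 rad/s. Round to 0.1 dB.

-45.1 dB

At s = jω = j1:
pole (s+2): 2 + j1 → |·| = √(2²+1²) = √5 ≈ 2.2361, ∠ = arctan(1/2) ≈ 26.57°
pole (s+160): 160 + j1 → |·| = √(160²+1²) = √25601 ≈ 160, ∠ = arctan(1/160) ≈ 0.36°
|L| = 2 / 357.78 ≈ 0.00559
Gain = 20 log₁₀(0.00559) ≈ -45.05 dB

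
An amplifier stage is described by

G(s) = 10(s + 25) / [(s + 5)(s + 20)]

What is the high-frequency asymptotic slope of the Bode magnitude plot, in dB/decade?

Each pole contributes −20 dB/decade at high frequency; each zero contributes +20 dB/decade.
Net: 1 zero(s) − 2 pole(s) → -20 dB/decade.

-20 dB/decade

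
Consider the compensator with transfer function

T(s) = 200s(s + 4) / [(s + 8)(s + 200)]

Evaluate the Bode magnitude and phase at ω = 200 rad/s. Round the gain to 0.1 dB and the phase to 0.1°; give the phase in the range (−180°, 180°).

At s = jω = j200:
zero (s+4): 4 + j200 → |·| = √(4²+200²) = √40016 ≈ 200.04, ∠ = arctan(200/4) ≈ 88.85°
zero at origin: s = j200 → |·| = 200, ∠ = 90.00°
pole (s+8): 8 + j200 → |·| = √(8²+200²) = √40064 ≈ 200.16, ∠ = arctan(200/8) ≈ 87.71°
pole (s+200): 200 + j200 → |·| = √(200²+200²) = √80000 ≈ 282.84, ∠ = arctan(200/200) ≈ 45.00°
|T| = 200 · 40008 / 56613 ≈ 141.34
Gain = 20 log₁₀(141.34) ≈ 43.01 dB
∠T = 178.85° − 132.71° = 46.14°

43.0 dB, 46.1°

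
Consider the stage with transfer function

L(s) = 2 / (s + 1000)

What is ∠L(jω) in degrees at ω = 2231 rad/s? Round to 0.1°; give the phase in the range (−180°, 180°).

-65.9°

Substitute s = j2231:
Numerator: 2 = 2 + j0
Denominator: (j2231) + 1000 = 1000 + j2231
|N| = √(2² + 0²) ≈ 2, ∠N ≈ 0.00°
|D| = √(1000² + 2231²) ≈ 2444.9, ∠D ≈ 65.86°
∠L = 0.00° − 65.86° = -65.86°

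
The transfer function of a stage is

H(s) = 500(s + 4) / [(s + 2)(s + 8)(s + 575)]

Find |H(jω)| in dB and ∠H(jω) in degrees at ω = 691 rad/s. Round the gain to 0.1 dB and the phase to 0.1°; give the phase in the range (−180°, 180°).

-61.9 dB, -139.7°

At s = jω = j691:
zero (s+4): 4 + j691 → |·| = √(4²+691²) = √477497 ≈ 691.01, ∠ = arctan(691/4) ≈ 89.67°
pole (s+2): 2 + j691 → |·| = √(2²+691²) = √477485 ≈ 691, ∠ = arctan(691/2) ≈ 89.83°
pole (s+8): 8 + j691 → |·| = √(8²+691²) = √477545 ≈ 691.05, ∠ = arctan(691/8) ≈ 89.34°
pole (s+575): 575 + j691 → |·| = √(575²+691²) = √808106 ≈ 898.95, ∠ = arctan(691/575) ≈ 50.24°
|H| = 500 · 691.01 / 4.2926e+08 ≈ 0.00080489
Gain = 20 log₁₀(0.00080489) ≈ -61.89 dB
∠H = 89.67° − 229.41° = -139.74°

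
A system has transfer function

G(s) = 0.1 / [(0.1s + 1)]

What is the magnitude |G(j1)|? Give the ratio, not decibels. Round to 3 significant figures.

At ω = 1 rad/s:
pole (1 + j1·0.1) = 1 + j0.1 → |·| ≈ 1.005, ∠ ≈ 5.71°
|G| = 0.1 · 1 / (1.005) ≈ 0.099502

0.0995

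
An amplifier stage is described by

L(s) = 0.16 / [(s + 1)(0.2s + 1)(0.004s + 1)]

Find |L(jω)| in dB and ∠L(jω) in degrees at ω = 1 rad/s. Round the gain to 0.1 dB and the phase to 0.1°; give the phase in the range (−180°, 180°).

-19.1 dB, -56.5°

At ω = 1 rad/s:
pole (1 + j1·1) = 1 + j1 → |·| ≈ 1.4142, ∠ ≈ 45.00°
pole (1 + j1·0.2) = 1 + j0.2 → |·| ≈ 1.0198, ∠ ≈ 11.31°
pole (1 + j1·0.004) = 1 + j0.004 → |·| ≈ 1, ∠ ≈ 0.23°
|L| = 0.16 · 1 / (1.4142 · 1.0198 · 1) ≈ 0.11094
Gain = 20 log₁₀(0.11094) ≈ -19.10 dB
∠L = (0°) − (45.00° + 11.31° + 0.23°) = -56.54°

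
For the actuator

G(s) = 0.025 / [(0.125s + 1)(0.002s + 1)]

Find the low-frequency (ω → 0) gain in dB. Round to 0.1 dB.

-32.0 dB

G(0) = 0.025 · 1 / 1 = 0.025
20 log₁₀(0.025) ≈ -32.04 dB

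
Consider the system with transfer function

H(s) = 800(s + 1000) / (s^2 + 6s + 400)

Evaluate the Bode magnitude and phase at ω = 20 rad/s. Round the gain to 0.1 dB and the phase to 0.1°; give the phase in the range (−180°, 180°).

76.5 dB, -88.9°

At s = jω = j20:
zero (s+1000): 1000 + j20 → |·| = √(1000²+20²) = √1000400 ≈ 1000.2, ∠ = arctan(20/1000) ≈ 1.15°
quadratic: (j20)² + 6·j20 + 400 = 0 + j120 → |·| ≈ 120, ∠ ≈ 90.00°
|H| = 800 · 1000.2 / 120 ≈ 6668
Gain = 20 log₁₀(6668) ≈ 76.48 dB
∠H = 1.15° − 90.00° = -88.85°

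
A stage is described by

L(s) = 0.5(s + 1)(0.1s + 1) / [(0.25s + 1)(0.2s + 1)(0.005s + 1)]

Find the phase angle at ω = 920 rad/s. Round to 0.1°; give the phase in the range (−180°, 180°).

At ω = 920 rad/s:
zero (1 + j920·1) = 1 + j920 → |·| ≈ 920, ∠ ≈ 89.94°
zero (1 + j920·0.1) = 1 + j92 → |·| ≈ 92.005, ∠ ≈ 89.38°
pole (1 + j920·0.25) = 1 + j230 → |·| ≈ 230, ∠ ≈ 89.75°
pole (1 + j920·0.2) = 1 + j184 → |·| ≈ 184, ∠ ≈ 89.69°
pole (1 + j920·0.005) = 1 + j4.6 → |·| ≈ 4.7074, ∠ ≈ 77.74°
∠L = (89.94° + 89.38°) − (89.75° + 89.69° + 77.74°) = -77.86°

-77.9°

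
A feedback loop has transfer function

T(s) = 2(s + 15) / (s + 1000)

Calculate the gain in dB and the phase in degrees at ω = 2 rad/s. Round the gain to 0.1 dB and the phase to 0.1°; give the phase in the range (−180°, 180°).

At s = jω = j2:
zero (s+15): 15 + j2 → |·| = √(15²+2²) = √229 ≈ 15.133, ∠ = arctan(2/15) ≈ 7.59°
pole (s+1000): 1000 + j2 → |·| = √(1000²+2²) = √1000004 ≈ 1000, ∠ = arctan(2/1000) ≈ 0.11°
|T| = 2 · 15.133 / 1000 ≈ 0.030266
Gain = 20 log₁₀(0.030266) ≈ -30.38 dB
∠T = 7.59° − 0.11° = 7.48°

-30.4 dB, 7.5°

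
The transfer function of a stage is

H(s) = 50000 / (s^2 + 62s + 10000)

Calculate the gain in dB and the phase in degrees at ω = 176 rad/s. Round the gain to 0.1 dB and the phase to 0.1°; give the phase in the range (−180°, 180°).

At s = jω = j176:
quadratic: (j176)² + 62·j176 + 10000 = -20976 + j10912 → |·| ≈ 23645, ∠ ≈ 152.52°
|H| = 50000 / 23645 ≈ 2.1146
Gain = 20 log₁₀(2.1146) ≈ 6.50 dB
∠H = 0.00° − 152.52° = -152.52°

6.5 dB, -152.5°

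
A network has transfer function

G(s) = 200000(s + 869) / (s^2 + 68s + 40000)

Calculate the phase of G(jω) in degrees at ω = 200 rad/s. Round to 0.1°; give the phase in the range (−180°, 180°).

At s = jω = j200:
zero (s+869): 869 + j200 → |·| = √(869²+200²) = √795161 ≈ 891.72, ∠ = arctan(200/869) ≈ 12.96°
quadratic: (j200)² + 68·j200 + 40000 = 0 + j13600 → |·| ≈ 13600, ∠ ≈ 90.00°
∠G = 12.96° − 90.00° = -77.04°

-77.0°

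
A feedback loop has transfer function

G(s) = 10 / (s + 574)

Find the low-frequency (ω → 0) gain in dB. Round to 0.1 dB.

G(0) = 10 / (574) ≈ 0.017422
20 log₁₀(0.017422) ≈ -35.18 dB

-35.2 dB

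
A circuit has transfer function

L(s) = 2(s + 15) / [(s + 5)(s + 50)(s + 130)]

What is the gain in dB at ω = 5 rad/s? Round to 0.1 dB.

-63.3 dB

At s = jω = j5:
zero (s+15): 15 + j5 → |·| = √(15²+5²) = √250 ≈ 15.811, ∠ = arctan(5/15) ≈ 18.43°
pole (s+5): 5 + j5 → |·| = √(5²+5²) = √50 ≈ 7.0711, ∠ = arctan(5/5) ≈ 45.00°
pole (s+50): 50 + j5 → |·| = √(50²+5²) = √2525 ≈ 50.249, ∠ = arctan(5/50) ≈ 5.71°
pole (s+130): 130 + j5 → |·| = √(130²+5²) = √16925 ≈ 130.1, ∠ = arctan(5/130) ≈ 2.20°
|L| = 2 · 15.811 / 46227 ≈ 0.00068406
Gain = 20 log₁₀(0.00068406) ≈ -63.30 dB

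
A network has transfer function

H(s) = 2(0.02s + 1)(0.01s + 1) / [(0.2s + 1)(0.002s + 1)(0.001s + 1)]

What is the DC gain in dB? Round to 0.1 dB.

6.0 dB

H(0) = 2 · 1 / 1 = 2
20 log₁₀(2) ≈ 6.02 dB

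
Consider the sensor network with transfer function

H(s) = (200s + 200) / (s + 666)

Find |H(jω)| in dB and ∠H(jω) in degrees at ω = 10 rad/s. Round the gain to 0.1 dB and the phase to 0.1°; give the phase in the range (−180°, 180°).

9.6 dB, 83.4°

Substitute s = j10:
Numerator: 200(j10) + 200 = 200 + j2000
Denominator: (j10) + 666 = 666 + j10
|N| = √(200² + 2000²) ≈ 2010, ∠N ≈ 84.29°
|D| = √(666² + 10²) ≈ 666.08, ∠D ≈ 0.86°
|H| = 2010 / 666.08 ≈ 3.0177
Gain = 20 log₁₀(3.0177) ≈ 9.59 dB
∠H = 84.29° − 0.86° = 83.43°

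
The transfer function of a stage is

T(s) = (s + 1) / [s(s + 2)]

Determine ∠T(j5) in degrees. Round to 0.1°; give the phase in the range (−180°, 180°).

-79.5°

At s = jω = j5:
zero (s+1): 1 + j5 → |·| = √(1²+5²) = √26 ≈ 5.099, ∠ = arctan(5/1) ≈ 78.69°
pole (s+2): 2 + j5 → |·| = √(2²+5²) = √29 ≈ 5.3852, ∠ = arctan(5/2) ≈ 68.20°
pole at origin: |s| = 5, ∠ = 90.00° (in denominator)
∠T = 78.69° − 158.20° = -79.51°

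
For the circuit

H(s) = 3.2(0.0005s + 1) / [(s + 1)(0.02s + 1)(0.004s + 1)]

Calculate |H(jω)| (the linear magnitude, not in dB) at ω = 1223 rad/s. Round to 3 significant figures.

At ω = 1223 rad/s:
zero (1 + j1223·0.0005) = 1 + j0.6115 → |·| ≈ 1.1721, ∠ ≈ 31.45°
pole (1 + j1223·1) = 1 + j1223 → |·| ≈ 1223, ∠ ≈ 89.95°
pole (1 + j1223·0.02) = 1 + j24.46 → |·| ≈ 24.48, ∠ ≈ 87.66°
pole (1 + j1223·0.004) = 1 + j4.892 → |·| ≈ 4.9932, ∠ ≈ 78.45°
|H| = 3.2 · 1.1721 / (1223 · 24.48 · 4.9932) ≈ 2.509e-05

2.51e-05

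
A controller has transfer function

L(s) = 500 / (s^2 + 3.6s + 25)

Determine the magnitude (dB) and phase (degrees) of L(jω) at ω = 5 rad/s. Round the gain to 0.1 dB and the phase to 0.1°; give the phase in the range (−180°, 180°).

At s = jω = j5:
quadratic: (j5)² + 3.6·j5 + 25 = 0 + j18 → |·| ≈ 18, ∠ ≈ 90.00°
|L| = 500 / 18 ≈ 27.778
Gain = 20 log₁₀(27.778) ≈ 28.87 dB
∠L = 0.00° − 90.00° = -90.00°

28.9 dB, -90.0°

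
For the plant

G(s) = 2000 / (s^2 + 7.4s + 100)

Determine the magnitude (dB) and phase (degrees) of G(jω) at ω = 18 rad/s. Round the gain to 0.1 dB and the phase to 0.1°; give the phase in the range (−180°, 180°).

17.7 dB, -149.3°

At s = jω = j18:
quadratic: (j18)² + 7.4·j18 + 100 = -224 + j133.2 → |·| ≈ 260.61, ∠ ≈ 149.26°
|G| = 2000 / 260.61 ≈ 7.6743
Gain = 20 log₁₀(7.6743) ≈ 17.70 dB
∠G = 0.00° − 149.26° = -149.26°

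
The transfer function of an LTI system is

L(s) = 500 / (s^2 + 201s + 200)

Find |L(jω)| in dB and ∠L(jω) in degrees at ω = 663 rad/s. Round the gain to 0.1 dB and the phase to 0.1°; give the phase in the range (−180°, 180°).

-59.3 dB, -163.1°

Substitute s = j663:
Numerator: 500 = 500 + j0
Denominator: (j663)^2 + 201(j663) + 200 = -439369 + j133263
|N| = √(500² + 0²) ≈ 500, ∠N ≈ 0.00°
|D| = √(439369² + 133263²) ≈ 4.5913e+05, ∠D ≈ 163.13°
|L| = 500 / 4.5913e+05 ≈ 0.001089
Gain = 20 log₁₀(0.001089) ≈ -59.26 dB
∠L = 0.00° − 163.13° = -163.13°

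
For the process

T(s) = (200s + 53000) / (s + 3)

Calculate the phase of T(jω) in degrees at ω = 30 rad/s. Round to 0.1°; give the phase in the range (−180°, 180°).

Substitute s = j30:
Numerator: 200(j30) + 53000 = 53000 + j6000
Denominator: (j30) + 3 = 3 + j30
|N| = √(53000² + 6000²) ≈ 53339, ∠N ≈ 6.46°
|D| = √(3² + 30²) ≈ 30.15, ∠D ≈ 84.29°
∠T = 6.46° − 84.29° = -77.83°

-77.8°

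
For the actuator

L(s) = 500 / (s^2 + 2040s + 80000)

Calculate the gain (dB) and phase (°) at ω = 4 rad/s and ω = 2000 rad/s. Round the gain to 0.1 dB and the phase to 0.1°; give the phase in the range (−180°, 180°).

Substitute s = j4:
Numerator: 500 = 500 + j0
Denominator: (j4)^2 + 2040(j4) + 80000 = 79984 + j8160
|N| = √(500² + 0²) ≈ 500, ∠N ≈ 0.00°
|D| = √(79984² + 8160²) ≈ 80399, ∠D ≈ 5.83°
|L| = 500 / 80399 ≈ 0.006219
Gain = 20 log₁₀(0.006219) ≈ -44.13 dB
∠L = 0.00° − 5.83° = -5.83°

Substitute s = j2000:
Numerator: 500 = 500 + j0
Denominator: (j2000)^2 + 2040(j2000) + 80000 = -3920000 + j4080000
|N| = √(500² + 0²) ≈ 500, ∠N ≈ 0.00°
|D| = √(3920000² + 4080000²) ≈ 5.658e+06, ∠D ≈ 133.85°
|L| = 500 / 5.658e+06 ≈ 8.837e-05
Gain = 20 log₁₀(8.837e-05) ≈ -81.07 dB
∠L = 0.00° − 133.85° = -133.85°

ω = 4: -44.1 dB, -5.8°; ω = 2000: -81.1 dB, -133.9°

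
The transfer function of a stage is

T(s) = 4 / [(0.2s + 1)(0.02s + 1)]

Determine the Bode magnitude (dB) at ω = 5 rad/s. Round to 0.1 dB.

9.0 dB

At ω = 5 rad/s:
pole (1 + j5·0.2) = 1 + j1 → |·| ≈ 1.4142, ∠ ≈ 45.00°
pole (1 + j5·0.02) = 1 + j0.1 → |·| ≈ 1.005, ∠ ≈ 5.71°
|T| = 4 · 1 / (1.4142 · 1.005) ≈ 2.8144
Gain = 20 log₁₀(2.8144) ≈ 8.99 dB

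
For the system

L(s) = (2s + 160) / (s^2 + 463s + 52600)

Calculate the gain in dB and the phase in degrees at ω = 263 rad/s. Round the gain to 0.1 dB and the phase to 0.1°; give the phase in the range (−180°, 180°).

-47.0 dB, -24.7°

Substitute s = j263:
Numerator: 2(j263) + 160 = 160 + j526
Denominator: (j263)^2 + 463(j263) + 52600 = -16569 + j121769
|N| = √(160² + 526²) ≈ 549.8, ∠N ≈ 73.08°
|D| = √(16569² + 121769²) ≈ 1.2289e+05, ∠D ≈ 97.75°
|L| = 549.8 / 1.2289e+05 ≈ 0.0044739
Gain = 20 log₁₀(0.0044739) ≈ -46.99 dB
∠L = 73.08° − 97.75° = -24.67°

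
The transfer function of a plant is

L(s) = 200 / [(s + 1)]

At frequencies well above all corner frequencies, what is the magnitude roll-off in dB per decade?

-20 dB/decade

Each pole contributes −20 dB/decade at high frequency; each zero contributes +20 dB/decade.
Net: 0 zero(s) − 1 pole(s) → -20 dB/decade.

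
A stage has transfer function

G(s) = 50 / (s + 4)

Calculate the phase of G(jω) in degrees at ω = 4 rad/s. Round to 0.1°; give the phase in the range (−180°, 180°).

At s = jω = j4:
pole (s+4): 4 + j4 → |·| = √(4²+4²) = √32 ≈ 5.6569, ∠ = arctan(4/4) ≈ 45.00°
∠G = 0.00° − 45.00° = -45.00°

-45.0°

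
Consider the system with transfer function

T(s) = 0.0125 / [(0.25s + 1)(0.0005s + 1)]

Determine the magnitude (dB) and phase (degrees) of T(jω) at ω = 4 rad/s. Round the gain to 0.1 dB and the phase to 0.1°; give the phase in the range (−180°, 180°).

-41.1 dB, -45.1°

At ω = 4 rad/s:
pole (1 + j4·0.25) = 1 + j1 → |·| ≈ 1.4142, ∠ ≈ 45.00°
pole (1 + j4·0.0005) = 1 + j0.002 → |·| ≈ 1, ∠ ≈ 0.11°
|T| = 0.0125 · 1 / (1.4142 · 1) ≈ 0.0088389
Gain = 20 log₁₀(0.0088389) ≈ -41.07 dB
∠T = (0°) − (45.00° + 0.11°) = -45.11°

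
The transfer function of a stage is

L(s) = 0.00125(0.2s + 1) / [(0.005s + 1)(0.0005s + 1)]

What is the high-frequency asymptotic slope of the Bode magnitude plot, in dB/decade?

Each pole contributes −20 dB/decade at high frequency; each zero contributes +20 dB/decade.
Net: 1 zero(s) − 2 pole(s) → -20 dB/decade.

-20 dB/decade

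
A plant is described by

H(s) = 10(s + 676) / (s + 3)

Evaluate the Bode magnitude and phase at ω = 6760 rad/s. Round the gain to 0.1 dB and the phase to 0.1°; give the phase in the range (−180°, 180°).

At s = jω = j6760:
zero (s+676): 676 + j6760 → |·| = √(676²+6760²) = √46154576 ≈ 6793.7, ∠ = arctan(6760/676) ≈ 84.29°
pole (s+3): 3 + j6760 → |·| = √(3²+6760²) = √45697609 ≈ 6760, ∠ = arctan(6760/3) ≈ 89.97°
|H| = 10 · 6793.7 / 6760 ≈ 10.05
Gain = 20 log₁₀(10.05) ≈ 20.04 dB
∠H = 84.29° − 89.97° = -5.68°

20.0 dB, -5.7°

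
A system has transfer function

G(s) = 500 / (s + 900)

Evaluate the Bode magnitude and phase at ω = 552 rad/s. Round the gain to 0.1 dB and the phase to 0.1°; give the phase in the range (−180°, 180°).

-6.5 dB, -31.5°

At s = jω = j552:
pole (s+900): 900 + j552 → |·| = √(900²+552²) = √1114704 ≈ 1055.8, ∠ = arctan(552/900) ≈ 31.52°
|G| = 500 / 1055.8 ≈ 0.47357
Gain = 20 log₁₀(0.47357) ≈ -6.49 dB
∠G = 0.00° − 31.52° = -31.52°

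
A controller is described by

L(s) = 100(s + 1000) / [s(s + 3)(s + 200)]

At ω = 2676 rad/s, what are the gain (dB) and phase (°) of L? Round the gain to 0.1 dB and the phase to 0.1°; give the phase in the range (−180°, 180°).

-96.6 dB, 163.8°

At s = jω = j2676:
zero (s+1000): 1000 + j2676 → |·| = √(1000²+2676²) = √8160976 ≈ 2856.7, ∠ = arctan(2676/1000) ≈ 69.51°
pole (s+3): 3 + j2676 → |·| = √(3²+2676²) = √7160985 ≈ 2676, ∠ = arctan(2676/3) ≈ 89.94°
pole (s+200): 200 + j2676 → |·| = √(200²+2676²) = √7200976 ≈ 2683.5, ∠ = arctan(2676/200) ≈ 85.73°
pole at origin: |s| = 2676, ∠ = 90.00° (in denominator)
|L| = 100 · 2856.7 / 1.9216e+10 ≈ 1.4866e-05
Gain = 20 log₁₀(1.4866e-05) ≈ -96.56 dB
∠L = 69.51° − 265.67° = -196.16° ≡ 163.84° (principal value)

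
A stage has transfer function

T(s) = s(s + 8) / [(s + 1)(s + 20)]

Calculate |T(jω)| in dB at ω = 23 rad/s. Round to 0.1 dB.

-2.0 dB

At s = jω = j23:
zero (s+8): 8 + j23 → |·| = √(8²+23²) = √593 ≈ 24.352, ∠ = arctan(23/8) ≈ 70.82°
zero at origin: s = j23 → |·| = 23, ∠ = 90.00°
pole (s+1): 1 + j23 → |·| = √(1²+23²) = √530 ≈ 23.022, ∠ = arctan(23/1) ≈ 87.51°
pole (s+20): 20 + j23 → |·| = √(20²+23²) = √929 ≈ 30.48, ∠ = arctan(23/20) ≈ 48.99°
|T| = 1 · 560.1 / 701.71 ≈ 0.79819
Gain = 20 log₁₀(0.79819) ≈ -1.96 dB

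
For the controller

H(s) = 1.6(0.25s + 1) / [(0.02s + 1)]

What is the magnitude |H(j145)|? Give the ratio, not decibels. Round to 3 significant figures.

18.9

At ω = 145 rad/s:
zero (1 + j145·0.25) = 1 + j36.25 → |·| ≈ 36.264, ∠ ≈ 88.42°
pole (1 + j145·0.02) = 1 + j2.9 → |·| ≈ 3.0676, ∠ ≈ 70.97°
|H| = 1.6 · 36.264 / (3.0676) ≈ 18.915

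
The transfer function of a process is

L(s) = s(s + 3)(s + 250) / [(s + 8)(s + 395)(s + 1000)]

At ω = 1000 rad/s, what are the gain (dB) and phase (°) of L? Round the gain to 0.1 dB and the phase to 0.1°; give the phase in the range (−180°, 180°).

At s = jω = j1000:
zero (s+3): 3 + j1000 → |·| = √(3²+1000²) = √1000009 ≈ 1000, ∠ = arctan(1000/3) ≈ 89.83°
zero (s+250): 250 + j1000 → |·| = √(250²+1000²) = √1062500 ≈ 1030.8, ∠ = arctan(1000/250) ≈ 75.96°
zero at origin: s = j1000 → |·| = 1000, ∠ = 90.00°
pole (s+8): 8 + j1000 → |·| = √(8²+1000²) = √1000064 ≈ 1000, ∠ = arctan(1000/8) ≈ 89.54°
pole (s+395): 395 + j1000 → |·| = √(395²+1000²) = √1156025 ≈ 1075.2, ∠ = arctan(1000/395) ≈ 68.45°
pole (s+1000): 1000 + j1000 → |·| = √(1000²+1000²) = √2000000 ≈ 1414.2, ∠ = arctan(1000/1000) ≈ 45.00°
|L| = 1 · 1.0308e+09 / 1.5205e+09 ≈ 0.67793
Gain = 20 log₁₀(0.67793) ≈ -3.38 dB
∠L = 255.79° − 202.99° = 52.80°

-3.4 dB, 52.8°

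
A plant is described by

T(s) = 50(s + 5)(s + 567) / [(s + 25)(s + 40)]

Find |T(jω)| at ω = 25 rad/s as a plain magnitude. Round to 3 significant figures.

434

At s = jω = j25:
zero (s+5): 5 + j25 → |·| = √(5²+25²) = √650 ≈ 25.495, ∠ = arctan(25/5) ≈ 78.69°
zero (s+567): 567 + j25 → |·| = √(567²+25²) = √322114 ≈ 567.55, ∠ = arctan(25/567) ≈ 2.52°
pole (s+25): 25 + j25 → |·| = √(25²+25²) = √1250 ≈ 35.355, ∠ = arctan(25/25) ≈ 45.00°
pole (s+40): 40 + j25 → |·| = √(40²+25²) = √2225 ≈ 47.17, ∠ = arctan(25/40) ≈ 32.01°
|T| = 50 · 14470 / 1667.7 ≈ 433.83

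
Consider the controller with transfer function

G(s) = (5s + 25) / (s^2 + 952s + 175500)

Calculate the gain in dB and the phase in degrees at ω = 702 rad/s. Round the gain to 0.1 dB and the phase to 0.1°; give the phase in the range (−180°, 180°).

Substitute s = j702:
Numerator: 5(j702) + 25 = 25 + j3510
Denominator: (j702)^2 + 952(j702) + 175500 = -317304 + j668304
|N| = √(25² + 3510²) ≈ 3510.1, ∠N ≈ 89.59°
|D| = √(317304² + 668304²) ≈ 7.3981e+05, ∠D ≈ 115.40°
|G| = 3510.1 / 7.3981e+05 ≈ 0.0047446
Gain = 20 log₁₀(0.0047446) ≈ -46.48 dB
∠G = 89.59° − 115.40° = -25.81°

-46.5 dB, -25.8°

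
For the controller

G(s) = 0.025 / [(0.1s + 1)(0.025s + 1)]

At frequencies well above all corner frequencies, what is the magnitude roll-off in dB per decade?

Each pole contributes −20 dB/decade at high frequency; each zero contributes +20 dB/decade.
Net: 0 zero(s) − 2 pole(s) → -40 dB/decade.

-40 dB/decade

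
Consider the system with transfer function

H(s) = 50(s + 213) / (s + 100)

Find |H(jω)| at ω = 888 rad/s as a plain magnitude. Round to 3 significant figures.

At s = jω = j888:
zero (s+213): 213 + j888 → |·| = √(213²+888²) = √833913 ≈ 913.19, ∠ = arctan(888/213) ≈ 76.51°
pole (s+100): 100 + j888 → |·| = √(100²+888²) = √798544 ≈ 893.61, ∠ = arctan(888/100) ≈ 83.57°
|H| = 50 · 913.19 / 893.61 ≈ 51.096

51.1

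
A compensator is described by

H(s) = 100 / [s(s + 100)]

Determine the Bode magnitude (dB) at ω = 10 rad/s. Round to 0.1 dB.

At s = jω = j10:
pole (s+100): 100 + j10 → |·| = √(100²+10²) = √10100 ≈ 100.5, ∠ = arctan(10/100) ≈ 5.71°
pole at origin: |s| = 10, ∠ = 90.00° (in denominator)
|H| = 100 / 1005 ≈ 0.099502
Gain = 20 log₁₀(0.099502) ≈ -20.04 dB

-20.0 dB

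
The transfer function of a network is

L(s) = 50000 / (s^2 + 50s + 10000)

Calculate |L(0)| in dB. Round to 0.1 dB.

L(0) = 50000 / 10000 = 5
20 log₁₀(5) ≈ 13.98 dB

14.0 dB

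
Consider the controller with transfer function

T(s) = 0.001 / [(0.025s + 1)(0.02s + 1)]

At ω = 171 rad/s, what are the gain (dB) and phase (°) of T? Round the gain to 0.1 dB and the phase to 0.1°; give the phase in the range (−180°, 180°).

At ω = 171 rad/s:
pole (1 + j171·0.025) = 1 + j4.275 → |·| ≈ 4.3904, ∠ ≈ 76.83°
pole (1 + j171·0.02) = 1 + j3.42 → |·| ≈ 3.5632, ∠ ≈ 73.70°
|T| = 0.001 · 1 / (4.3904 · 3.5632) ≈ 6.3923e-05
Gain = 20 log₁₀(6.3923e-05) ≈ -83.89 dB
∠T = (0°) − (76.83° + 73.70°) = -150.53°

-83.9 dB, -150.5°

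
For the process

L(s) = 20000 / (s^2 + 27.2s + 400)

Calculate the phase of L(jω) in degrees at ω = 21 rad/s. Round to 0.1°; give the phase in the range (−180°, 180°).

At s = jω = j21:
quadratic: (j21)² + 27.2·j21 + 400 = -41 + j571.2 → |·| ≈ 572.67, ∠ ≈ 94.11°
∠L = 0.00° − 94.11° = -94.11°

-94.1°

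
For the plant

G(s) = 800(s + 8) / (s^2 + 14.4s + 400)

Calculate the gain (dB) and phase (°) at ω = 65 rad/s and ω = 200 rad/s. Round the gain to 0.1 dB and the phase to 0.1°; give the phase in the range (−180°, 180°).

At s = jω = j65:
zero (s+8): 8 + j65 → |·| = √(8²+65²) = √4289 ≈ 65.49, ∠ = arctan(65/8) ≈ 82.98°
quadratic: (j65)² + 14.4·j65 + 400 = -3825 + j936 → |·| ≈ 3937.9, ∠ ≈ 166.25°
|G| = 800 · 65.49 / 3937.9 ≈ 13.305
Gain = 20 log₁₀(13.305) ≈ 22.48 dB
∠G = 82.98° − 166.25° = -83.27°

At s = jω = j200:
zero (s+8): 8 + j200 → |·| = √(8²+200²) = √40064 ≈ 200.16, ∠ = arctan(200/8) ≈ 87.71°
quadratic: (j200)² + 14.4·j200 + 400 = -39600 + j2880 → |·| ≈ 39705, ∠ ≈ 175.84°
|G| = 800 · 200.16 / 39705 ≈ 4.0329
Gain = 20 log₁₀(4.0329) ≈ 12.11 dB
∠G = 87.71° − 175.84° = -88.13°

ω = 65: 22.5 dB, -83.3°; ω = 200: 12.1 dB, -88.1°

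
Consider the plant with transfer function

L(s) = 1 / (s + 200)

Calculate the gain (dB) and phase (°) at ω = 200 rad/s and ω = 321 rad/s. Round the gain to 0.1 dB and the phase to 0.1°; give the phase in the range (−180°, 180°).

ω = 200: -49.0 dB, -45.0°; ω = 321: -51.6 dB, -58.1°

At s = jω = j200:
pole (s+200): 200 + j200 → |·| = √(200²+200²) = √80000 ≈ 282.84, ∠ = arctan(200/200) ≈ 45.00°
|L| = 1 / 282.84 ≈ 0.0035356
Gain = 20 log₁₀(0.0035356) ≈ -49.03 dB
∠L = 0.00° − 45.00° = -45.00°

At s = jω = j321:
pole (s+200): 200 + j321 → |·| = √(200²+321²) = √143041 ≈ 378.21, ∠ = arctan(321/200) ≈ 58.07°
|L| = 1 / 378.21 ≈ 0.002644
Gain = 20 log₁₀(0.002644) ≈ -51.55 dB
∠L = 0.00° − 58.07° = -58.07°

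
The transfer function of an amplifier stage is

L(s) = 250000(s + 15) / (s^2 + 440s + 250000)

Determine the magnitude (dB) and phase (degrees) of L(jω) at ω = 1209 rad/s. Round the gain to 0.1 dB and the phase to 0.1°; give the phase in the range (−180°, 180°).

47.2 dB, -67.0°

At s = jω = j1209:
zero (s+15): 15 + j1209 → |·| = √(15²+1209²) = √1461906 ≈ 1209.1, ∠ = arctan(1209/15) ≈ 89.29°
quadratic: (j1209)² + 440·j1209 + 250000 = -1211681 + j531960 → |·| ≈ 1.3233e+06, ∠ ≈ 156.30°
|L| = 250000 · 1209.1 / 1.3233e+06 ≈ 228.43
Gain = 20 log₁₀(228.43) ≈ 47.18 dB
∠L = 89.29° − 156.30° = -67.01°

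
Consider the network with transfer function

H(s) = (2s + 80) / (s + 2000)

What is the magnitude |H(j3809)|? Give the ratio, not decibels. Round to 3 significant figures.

1.77

Substitute s = j3809:
Numerator: 2(j3809) + 80 = 80 + j7618
Denominator: (j3809) + 2000 = 2000 + j3809
|N| = √(80² + 7618²) ≈ 7618.4, ∠N ≈ 89.40°
|D| = √(2000² + 3809²) ≈ 4302.1, ∠D ≈ 62.30°
|H| = 7618.4 / 4302.1 ≈ 1.7709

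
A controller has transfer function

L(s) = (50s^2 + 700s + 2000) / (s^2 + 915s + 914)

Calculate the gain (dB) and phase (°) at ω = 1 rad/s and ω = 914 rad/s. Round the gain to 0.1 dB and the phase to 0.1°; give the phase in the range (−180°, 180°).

Substitute s = j1:
Numerator: 50(j1)^2 + 700(j1) + 2000 = 1950 + j700
Denominator: (j1)^2 + 915(j1) + 914 = 913 + j915
|N| = √(1950² + 700²) ≈ 2071.8, ∠N ≈ 19.75°
|D| = √(913² + 915²) ≈ 1292.6, ∠D ≈ 45.06°
|L| = 2071.8 / 1292.6 ≈ 1.6028
Gain = 20 log₁₀(1.6028) ≈ 4.10 dB
∠L = 19.75° − 45.06° = -25.31°

Substitute s = j914:
Numerator: 50(j914)^2 + 700(j914) + 2000 = -41767800 + j639800
Denominator: (j914)^2 + 915(j914) + 914 = -834482 + j836310
|N| = √(41767800² + 639800²) ≈ 4.1773e+07, ∠N ≈ 179.12°
|D| = √(834482² + 836310²) ≈ 1.1814e+06, ∠D ≈ 134.94°
|L| = 4.1773e+07 / 1.1814e+06 ≈ 35.359
Gain = 20 log₁₀(35.359) ≈ 30.97 dB
∠L = 179.12° − 134.94° = 44.18°

ω = 1: 4.1 dB, -25.3°; ω = 914: 31.0 dB, 44.2°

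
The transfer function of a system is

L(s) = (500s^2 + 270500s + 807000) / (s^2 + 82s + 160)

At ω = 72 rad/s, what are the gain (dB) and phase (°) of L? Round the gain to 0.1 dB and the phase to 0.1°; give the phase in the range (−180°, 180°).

Substitute s = j72:
Numerator: 500(j72)^2 + 270500(j72) + 807000 = -1785000 + j19476000
Denominator: (j72)^2 + 82(j72) + 160 = -5024 + j5904
|N| = √(1785000² + 19476000²) ≈ 1.9558e+07, ∠N ≈ 95.24°
|D| = √(5024² + 5904²) ≈ 7752.3, ∠D ≈ 130.40°
|L| = 1.9558e+07 / 7752.3 ≈ 2522.9
Gain = 20 log₁₀(2522.9) ≈ 68.04 dB
∠L = 95.24° − 130.40° = -35.16°

68.0 dB, -35.2°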